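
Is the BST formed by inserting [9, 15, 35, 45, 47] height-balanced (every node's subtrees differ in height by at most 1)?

Tree (level-order array): [9, None, 15, None, 35, None, 45, None, 47]
Definition: a tree is height-balanced if, at every node, |h(left) - h(right)| <= 1 (empty subtree has height -1).
Bottom-up per-node check:
  node 47: h_left=-1, h_right=-1, diff=0 [OK], height=0
  node 45: h_left=-1, h_right=0, diff=1 [OK], height=1
  node 35: h_left=-1, h_right=1, diff=2 [FAIL (|-1-1|=2 > 1)], height=2
  node 15: h_left=-1, h_right=2, diff=3 [FAIL (|-1-2|=3 > 1)], height=3
  node 9: h_left=-1, h_right=3, diff=4 [FAIL (|-1-3|=4 > 1)], height=4
Node 35 violates the condition: |-1 - 1| = 2 > 1.
Result: Not balanced


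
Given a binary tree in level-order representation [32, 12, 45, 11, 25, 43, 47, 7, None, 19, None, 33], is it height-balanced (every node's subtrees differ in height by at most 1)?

Tree (level-order array): [32, 12, 45, 11, 25, 43, 47, 7, None, 19, None, 33]
Definition: a tree is height-balanced if, at every node, |h(left) - h(right)| <= 1 (empty subtree has height -1).
Bottom-up per-node check:
  node 7: h_left=-1, h_right=-1, diff=0 [OK], height=0
  node 11: h_left=0, h_right=-1, diff=1 [OK], height=1
  node 19: h_left=-1, h_right=-1, diff=0 [OK], height=0
  node 25: h_left=0, h_right=-1, diff=1 [OK], height=1
  node 12: h_left=1, h_right=1, diff=0 [OK], height=2
  node 33: h_left=-1, h_right=-1, diff=0 [OK], height=0
  node 43: h_left=0, h_right=-1, diff=1 [OK], height=1
  node 47: h_left=-1, h_right=-1, diff=0 [OK], height=0
  node 45: h_left=1, h_right=0, diff=1 [OK], height=2
  node 32: h_left=2, h_right=2, diff=0 [OK], height=3
All nodes satisfy the balance condition.
Result: Balanced


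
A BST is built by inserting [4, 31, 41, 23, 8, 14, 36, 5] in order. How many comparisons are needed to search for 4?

Search path for 4: 4
Found: True
Comparisons: 1


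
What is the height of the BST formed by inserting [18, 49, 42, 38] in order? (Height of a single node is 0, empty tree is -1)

Insertion order: [18, 49, 42, 38]
Tree (level-order array): [18, None, 49, 42, None, 38]
Compute height bottom-up (empty subtree = -1):
  height(38) = 1 + max(-1, -1) = 0
  height(42) = 1 + max(0, -1) = 1
  height(49) = 1 + max(1, -1) = 2
  height(18) = 1 + max(-1, 2) = 3
Height = 3


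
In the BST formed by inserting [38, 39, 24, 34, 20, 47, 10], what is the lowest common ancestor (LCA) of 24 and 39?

Tree insertion order: [38, 39, 24, 34, 20, 47, 10]
Tree (level-order array): [38, 24, 39, 20, 34, None, 47, 10]
In a BST, the LCA of p=24, q=39 is the first node v on the
root-to-leaf path with p <= v <= q (go left if both < v, right if both > v).
Walk from root:
  at 38: 24 <= 38 <= 39, this is the LCA
LCA = 38


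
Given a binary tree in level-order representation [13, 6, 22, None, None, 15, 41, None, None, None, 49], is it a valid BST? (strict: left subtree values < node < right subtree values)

Level-order array: [13, 6, 22, None, None, 15, 41, None, None, None, 49]
Validate using subtree bounds (lo, hi): at each node, require lo < value < hi,
then recurse left with hi=value and right with lo=value.
Preorder trace (stopping at first violation):
  at node 13 with bounds (-inf, +inf): OK
  at node 6 with bounds (-inf, 13): OK
  at node 22 with bounds (13, +inf): OK
  at node 15 with bounds (13, 22): OK
  at node 41 with bounds (22, +inf): OK
  at node 49 with bounds (41, +inf): OK
No violation found at any node.
Result: Valid BST


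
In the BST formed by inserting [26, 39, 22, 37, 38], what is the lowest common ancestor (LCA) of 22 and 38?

Tree insertion order: [26, 39, 22, 37, 38]
Tree (level-order array): [26, 22, 39, None, None, 37, None, None, 38]
In a BST, the LCA of p=22, q=38 is the first node v on the
root-to-leaf path with p <= v <= q (go left if both < v, right if both > v).
Walk from root:
  at 26: 22 <= 26 <= 38, this is the LCA
LCA = 26


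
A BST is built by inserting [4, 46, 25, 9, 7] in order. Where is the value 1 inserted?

Starting tree (level order): [4, None, 46, 25, None, 9, None, 7]
Insertion path: 4
Result: insert 1 as left child of 4
Final tree (level order): [4, 1, 46, None, None, 25, None, 9, None, 7]


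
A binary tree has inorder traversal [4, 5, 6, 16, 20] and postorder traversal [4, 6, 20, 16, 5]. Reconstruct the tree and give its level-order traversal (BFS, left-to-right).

Inorder:   [4, 5, 6, 16, 20]
Postorder: [4, 6, 20, 16, 5]
Algorithm: postorder visits root last, so walk postorder right-to-left;
each value is the root of the current inorder slice — split it at that
value, recurse on the right subtree first, then the left.
Recursive splits:
  root=5; inorder splits into left=[4], right=[6, 16, 20]
  root=16; inorder splits into left=[6], right=[20]
  root=20; inorder splits into left=[], right=[]
  root=6; inorder splits into left=[], right=[]
  root=4; inorder splits into left=[], right=[]
Reconstructed level-order: [5, 4, 16, 6, 20]


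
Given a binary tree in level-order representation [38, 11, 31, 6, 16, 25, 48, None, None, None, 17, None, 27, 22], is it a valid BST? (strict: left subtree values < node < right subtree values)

Level-order array: [38, 11, 31, 6, 16, 25, 48, None, None, None, 17, None, 27, 22]
Validate using subtree bounds (lo, hi): at each node, require lo < value < hi,
then recurse left with hi=value and right with lo=value.
Preorder trace (stopping at first violation):
  at node 38 with bounds (-inf, +inf): OK
  at node 11 with bounds (-inf, 38): OK
  at node 6 with bounds (-inf, 11): OK
  at node 16 with bounds (11, 38): OK
  at node 17 with bounds (16, 38): OK
  at node 31 with bounds (38, +inf): VIOLATION
Node 31 violates its bound: not (38 < 31 < +inf).
Result: Not a valid BST


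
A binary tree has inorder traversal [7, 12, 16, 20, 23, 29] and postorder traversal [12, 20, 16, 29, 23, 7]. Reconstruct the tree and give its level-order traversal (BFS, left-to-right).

Inorder:   [7, 12, 16, 20, 23, 29]
Postorder: [12, 20, 16, 29, 23, 7]
Algorithm: postorder visits root last, so walk postorder right-to-left;
each value is the root of the current inorder slice — split it at that
value, recurse on the right subtree first, then the left.
Recursive splits:
  root=7; inorder splits into left=[], right=[12, 16, 20, 23, 29]
  root=23; inorder splits into left=[12, 16, 20], right=[29]
  root=29; inorder splits into left=[], right=[]
  root=16; inorder splits into left=[12], right=[20]
  root=20; inorder splits into left=[], right=[]
  root=12; inorder splits into left=[], right=[]
Reconstructed level-order: [7, 23, 16, 29, 12, 20]


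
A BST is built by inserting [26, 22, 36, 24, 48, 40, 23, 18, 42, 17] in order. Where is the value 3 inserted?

Starting tree (level order): [26, 22, 36, 18, 24, None, 48, 17, None, 23, None, 40, None, None, None, None, None, None, 42]
Insertion path: 26 -> 22 -> 18 -> 17
Result: insert 3 as left child of 17
Final tree (level order): [26, 22, 36, 18, 24, None, 48, 17, None, 23, None, 40, None, 3, None, None, None, None, 42]


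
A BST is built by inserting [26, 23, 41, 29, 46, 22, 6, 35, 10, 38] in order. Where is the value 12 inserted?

Starting tree (level order): [26, 23, 41, 22, None, 29, 46, 6, None, None, 35, None, None, None, 10, None, 38]
Insertion path: 26 -> 23 -> 22 -> 6 -> 10
Result: insert 12 as right child of 10
Final tree (level order): [26, 23, 41, 22, None, 29, 46, 6, None, None, 35, None, None, None, 10, None, 38, None, 12]


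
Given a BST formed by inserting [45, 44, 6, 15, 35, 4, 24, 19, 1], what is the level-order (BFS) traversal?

Tree insertion order: [45, 44, 6, 15, 35, 4, 24, 19, 1]
Tree (level-order array): [45, 44, None, 6, None, 4, 15, 1, None, None, 35, None, None, 24, None, 19]
BFS from the root, enqueuing left then right child of each popped node:
  queue [45] -> pop 45, enqueue [44], visited so far: [45]
  queue [44] -> pop 44, enqueue [6], visited so far: [45, 44]
  queue [6] -> pop 6, enqueue [4, 15], visited so far: [45, 44, 6]
  queue [4, 15] -> pop 4, enqueue [1], visited so far: [45, 44, 6, 4]
  queue [15, 1] -> pop 15, enqueue [35], visited so far: [45, 44, 6, 4, 15]
  queue [1, 35] -> pop 1, enqueue [none], visited so far: [45, 44, 6, 4, 15, 1]
  queue [35] -> pop 35, enqueue [24], visited so far: [45, 44, 6, 4, 15, 1, 35]
  queue [24] -> pop 24, enqueue [19], visited so far: [45, 44, 6, 4, 15, 1, 35, 24]
  queue [19] -> pop 19, enqueue [none], visited so far: [45, 44, 6, 4, 15, 1, 35, 24, 19]
Result: [45, 44, 6, 4, 15, 1, 35, 24, 19]


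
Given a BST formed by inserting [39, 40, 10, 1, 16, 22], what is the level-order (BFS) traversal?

Tree insertion order: [39, 40, 10, 1, 16, 22]
Tree (level-order array): [39, 10, 40, 1, 16, None, None, None, None, None, 22]
BFS from the root, enqueuing left then right child of each popped node:
  queue [39] -> pop 39, enqueue [10, 40], visited so far: [39]
  queue [10, 40] -> pop 10, enqueue [1, 16], visited so far: [39, 10]
  queue [40, 1, 16] -> pop 40, enqueue [none], visited so far: [39, 10, 40]
  queue [1, 16] -> pop 1, enqueue [none], visited so far: [39, 10, 40, 1]
  queue [16] -> pop 16, enqueue [22], visited so far: [39, 10, 40, 1, 16]
  queue [22] -> pop 22, enqueue [none], visited so far: [39, 10, 40, 1, 16, 22]
Result: [39, 10, 40, 1, 16, 22]


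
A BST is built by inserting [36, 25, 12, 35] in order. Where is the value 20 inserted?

Starting tree (level order): [36, 25, None, 12, 35]
Insertion path: 36 -> 25 -> 12
Result: insert 20 as right child of 12
Final tree (level order): [36, 25, None, 12, 35, None, 20]


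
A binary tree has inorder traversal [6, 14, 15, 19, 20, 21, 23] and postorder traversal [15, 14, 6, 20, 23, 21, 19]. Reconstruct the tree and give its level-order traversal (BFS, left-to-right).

Inorder:   [6, 14, 15, 19, 20, 21, 23]
Postorder: [15, 14, 6, 20, 23, 21, 19]
Algorithm: postorder visits root last, so walk postorder right-to-left;
each value is the root of the current inorder slice — split it at that
value, recurse on the right subtree first, then the left.
Recursive splits:
  root=19; inorder splits into left=[6, 14, 15], right=[20, 21, 23]
  root=21; inorder splits into left=[20], right=[23]
  root=23; inorder splits into left=[], right=[]
  root=20; inorder splits into left=[], right=[]
  root=6; inorder splits into left=[], right=[14, 15]
  root=14; inorder splits into left=[], right=[15]
  root=15; inorder splits into left=[], right=[]
Reconstructed level-order: [19, 6, 21, 14, 20, 23, 15]


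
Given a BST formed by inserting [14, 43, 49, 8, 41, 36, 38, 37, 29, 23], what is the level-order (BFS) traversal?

Tree insertion order: [14, 43, 49, 8, 41, 36, 38, 37, 29, 23]
Tree (level-order array): [14, 8, 43, None, None, 41, 49, 36, None, None, None, 29, 38, 23, None, 37]
BFS from the root, enqueuing left then right child of each popped node:
  queue [14] -> pop 14, enqueue [8, 43], visited so far: [14]
  queue [8, 43] -> pop 8, enqueue [none], visited so far: [14, 8]
  queue [43] -> pop 43, enqueue [41, 49], visited so far: [14, 8, 43]
  queue [41, 49] -> pop 41, enqueue [36], visited so far: [14, 8, 43, 41]
  queue [49, 36] -> pop 49, enqueue [none], visited so far: [14, 8, 43, 41, 49]
  queue [36] -> pop 36, enqueue [29, 38], visited so far: [14, 8, 43, 41, 49, 36]
  queue [29, 38] -> pop 29, enqueue [23], visited so far: [14, 8, 43, 41, 49, 36, 29]
  queue [38, 23] -> pop 38, enqueue [37], visited so far: [14, 8, 43, 41, 49, 36, 29, 38]
  queue [23, 37] -> pop 23, enqueue [none], visited so far: [14, 8, 43, 41, 49, 36, 29, 38, 23]
  queue [37] -> pop 37, enqueue [none], visited so far: [14, 8, 43, 41, 49, 36, 29, 38, 23, 37]
Result: [14, 8, 43, 41, 49, 36, 29, 38, 23, 37]


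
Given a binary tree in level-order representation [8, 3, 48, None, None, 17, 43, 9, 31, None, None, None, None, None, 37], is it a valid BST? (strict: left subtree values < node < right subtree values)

Level-order array: [8, 3, 48, None, None, 17, 43, 9, 31, None, None, None, None, None, 37]
Validate using subtree bounds (lo, hi): at each node, require lo < value < hi,
then recurse left with hi=value and right with lo=value.
Preorder trace (stopping at first violation):
  at node 8 with bounds (-inf, +inf): OK
  at node 3 with bounds (-inf, 8): OK
  at node 48 with bounds (8, +inf): OK
  at node 17 with bounds (8, 48): OK
  at node 9 with bounds (8, 17): OK
  at node 31 with bounds (17, 48): OK
  at node 37 with bounds (31, 48): OK
  at node 43 with bounds (48, +inf): VIOLATION
Node 43 violates its bound: not (48 < 43 < +inf).
Result: Not a valid BST


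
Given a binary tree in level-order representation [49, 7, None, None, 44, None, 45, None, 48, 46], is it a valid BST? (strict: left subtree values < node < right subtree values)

Level-order array: [49, 7, None, None, 44, None, 45, None, 48, 46]
Validate using subtree bounds (lo, hi): at each node, require lo < value < hi,
then recurse left with hi=value and right with lo=value.
Preorder trace (stopping at first violation):
  at node 49 with bounds (-inf, +inf): OK
  at node 7 with bounds (-inf, 49): OK
  at node 44 with bounds (7, 49): OK
  at node 45 with bounds (44, 49): OK
  at node 48 with bounds (45, 49): OK
  at node 46 with bounds (45, 48): OK
No violation found at any node.
Result: Valid BST


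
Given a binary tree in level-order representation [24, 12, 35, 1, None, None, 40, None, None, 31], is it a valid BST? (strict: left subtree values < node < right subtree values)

Level-order array: [24, 12, 35, 1, None, None, 40, None, None, 31]
Validate using subtree bounds (lo, hi): at each node, require lo < value < hi,
then recurse left with hi=value and right with lo=value.
Preorder trace (stopping at first violation):
  at node 24 with bounds (-inf, +inf): OK
  at node 12 with bounds (-inf, 24): OK
  at node 1 with bounds (-inf, 12): OK
  at node 35 with bounds (24, +inf): OK
  at node 40 with bounds (35, +inf): OK
  at node 31 with bounds (35, 40): VIOLATION
Node 31 violates its bound: not (35 < 31 < 40).
Result: Not a valid BST


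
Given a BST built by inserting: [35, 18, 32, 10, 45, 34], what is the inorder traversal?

Tree insertion order: [35, 18, 32, 10, 45, 34]
Tree (level-order array): [35, 18, 45, 10, 32, None, None, None, None, None, 34]
Inorder traversal: [10, 18, 32, 34, 35, 45]


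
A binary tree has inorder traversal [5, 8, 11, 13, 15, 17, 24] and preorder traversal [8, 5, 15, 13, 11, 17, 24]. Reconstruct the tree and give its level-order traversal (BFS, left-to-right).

Inorder:  [5, 8, 11, 13, 15, 17, 24]
Preorder: [8, 5, 15, 13, 11, 17, 24]
Algorithm: preorder visits root first, so consume preorder in order;
for each root, split the current inorder slice at that value into
left-subtree inorder and right-subtree inorder, then recurse.
Recursive splits:
  root=8; inorder splits into left=[5], right=[11, 13, 15, 17, 24]
  root=5; inorder splits into left=[], right=[]
  root=15; inorder splits into left=[11, 13], right=[17, 24]
  root=13; inorder splits into left=[11], right=[]
  root=11; inorder splits into left=[], right=[]
  root=17; inorder splits into left=[], right=[24]
  root=24; inorder splits into left=[], right=[]
Reconstructed level-order: [8, 5, 15, 13, 17, 11, 24]


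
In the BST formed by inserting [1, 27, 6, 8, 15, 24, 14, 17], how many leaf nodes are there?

Tree built from: [1, 27, 6, 8, 15, 24, 14, 17]
Tree (level-order array): [1, None, 27, 6, None, None, 8, None, 15, 14, 24, None, None, 17]
Rule: A leaf has 0 children.
Per-node child counts:
  node 1: 1 child(ren)
  node 27: 1 child(ren)
  node 6: 1 child(ren)
  node 8: 1 child(ren)
  node 15: 2 child(ren)
  node 14: 0 child(ren)
  node 24: 1 child(ren)
  node 17: 0 child(ren)
Matching nodes: [14, 17]
Count of leaf nodes: 2


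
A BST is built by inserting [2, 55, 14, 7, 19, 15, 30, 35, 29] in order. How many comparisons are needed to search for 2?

Search path for 2: 2
Found: True
Comparisons: 1


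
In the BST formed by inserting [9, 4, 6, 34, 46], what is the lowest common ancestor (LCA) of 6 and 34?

Tree insertion order: [9, 4, 6, 34, 46]
Tree (level-order array): [9, 4, 34, None, 6, None, 46]
In a BST, the LCA of p=6, q=34 is the first node v on the
root-to-leaf path with p <= v <= q (go left if both < v, right if both > v).
Walk from root:
  at 9: 6 <= 9 <= 34, this is the LCA
LCA = 9


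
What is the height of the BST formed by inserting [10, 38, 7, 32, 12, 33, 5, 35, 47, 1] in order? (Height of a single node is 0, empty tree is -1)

Insertion order: [10, 38, 7, 32, 12, 33, 5, 35, 47, 1]
Tree (level-order array): [10, 7, 38, 5, None, 32, 47, 1, None, 12, 33, None, None, None, None, None, None, None, 35]
Compute height bottom-up (empty subtree = -1):
  height(1) = 1 + max(-1, -1) = 0
  height(5) = 1 + max(0, -1) = 1
  height(7) = 1 + max(1, -1) = 2
  height(12) = 1 + max(-1, -1) = 0
  height(35) = 1 + max(-1, -1) = 0
  height(33) = 1 + max(-1, 0) = 1
  height(32) = 1 + max(0, 1) = 2
  height(47) = 1 + max(-1, -1) = 0
  height(38) = 1 + max(2, 0) = 3
  height(10) = 1 + max(2, 3) = 4
Height = 4


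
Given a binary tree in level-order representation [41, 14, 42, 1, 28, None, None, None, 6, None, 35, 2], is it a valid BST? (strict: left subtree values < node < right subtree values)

Level-order array: [41, 14, 42, 1, 28, None, None, None, 6, None, 35, 2]
Validate using subtree bounds (lo, hi): at each node, require lo < value < hi,
then recurse left with hi=value and right with lo=value.
Preorder trace (stopping at first violation):
  at node 41 with bounds (-inf, +inf): OK
  at node 14 with bounds (-inf, 41): OK
  at node 1 with bounds (-inf, 14): OK
  at node 6 with bounds (1, 14): OK
  at node 2 with bounds (1, 6): OK
  at node 28 with bounds (14, 41): OK
  at node 35 with bounds (28, 41): OK
  at node 42 with bounds (41, +inf): OK
No violation found at any node.
Result: Valid BST


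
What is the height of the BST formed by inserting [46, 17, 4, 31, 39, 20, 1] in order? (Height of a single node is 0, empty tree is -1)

Insertion order: [46, 17, 4, 31, 39, 20, 1]
Tree (level-order array): [46, 17, None, 4, 31, 1, None, 20, 39]
Compute height bottom-up (empty subtree = -1):
  height(1) = 1 + max(-1, -1) = 0
  height(4) = 1 + max(0, -1) = 1
  height(20) = 1 + max(-1, -1) = 0
  height(39) = 1 + max(-1, -1) = 0
  height(31) = 1 + max(0, 0) = 1
  height(17) = 1 + max(1, 1) = 2
  height(46) = 1 + max(2, -1) = 3
Height = 3


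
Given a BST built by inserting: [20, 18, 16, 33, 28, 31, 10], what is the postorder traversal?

Tree insertion order: [20, 18, 16, 33, 28, 31, 10]
Tree (level-order array): [20, 18, 33, 16, None, 28, None, 10, None, None, 31]
Postorder traversal: [10, 16, 18, 31, 28, 33, 20]


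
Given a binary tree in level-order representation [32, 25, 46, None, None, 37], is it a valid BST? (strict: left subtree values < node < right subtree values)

Level-order array: [32, 25, 46, None, None, 37]
Validate using subtree bounds (lo, hi): at each node, require lo < value < hi,
then recurse left with hi=value and right with lo=value.
Preorder trace (stopping at first violation):
  at node 32 with bounds (-inf, +inf): OK
  at node 25 with bounds (-inf, 32): OK
  at node 46 with bounds (32, +inf): OK
  at node 37 with bounds (32, 46): OK
No violation found at any node.
Result: Valid BST


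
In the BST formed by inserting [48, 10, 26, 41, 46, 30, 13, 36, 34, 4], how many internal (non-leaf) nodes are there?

Tree built from: [48, 10, 26, 41, 46, 30, 13, 36, 34, 4]
Tree (level-order array): [48, 10, None, 4, 26, None, None, 13, 41, None, None, 30, 46, None, 36, None, None, 34]
Rule: An internal node has at least one child.
Per-node child counts:
  node 48: 1 child(ren)
  node 10: 2 child(ren)
  node 4: 0 child(ren)
  node 26: 2 child(ren)
  node 13: 0 child(ren)
  node 41: 2 child(ren)
  node 30: 1 child(ren)
  node 36: 1 child(ren)
  node 34: 0 child(ren)
  node 46: 0 child(ren)
Matching nodes: [48, 10, 26, 41, 30, 36]
Count of internal (non-leaf) nodes: 6


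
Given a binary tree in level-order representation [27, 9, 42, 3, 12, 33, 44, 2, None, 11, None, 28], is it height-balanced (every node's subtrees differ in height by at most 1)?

Tree (level-order array): [27, 9, 42, 3, 12, 33, 44, 2, None, 11, None, 28]
Definition: a tree is height-balanced if, at every node, |h(left) - h(right)| <= 1 (empty subtree has height -1).
Bottom-up per-node check:
  node 2: h_left=-1, h_right=-1, diff=0 [OK], height=0
  node 3: h_left=0, h_right=-1, diff=1 [OK], height=1
  node 11: h_left=-1, h_right=-1, diff=0 [OK], height=0
  node 12: h_left=0, h_right=-1, diff=1 [OK], height=1
  node 9: h_left=1, h_right=1, diff=0 [OK], height=2
  node 28: h_left=-1, h_right=-1, diff=0 [OK], height=0
  node 33: h_left=0, h_right=-1, diff=1 [OK], height=1
  node 44: h_left=-1, h_right=-1, diff=0 [OK], height=0
  node 42: h_left=1, h_right=0, diff=1 [OK], height=2
  node 27: h_left=2, h_right=2, diff=0 [OK], height=3
All nodes satisfy the balance condition.
Result: Balanced


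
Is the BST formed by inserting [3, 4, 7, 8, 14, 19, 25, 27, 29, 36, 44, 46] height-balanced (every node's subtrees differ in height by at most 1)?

Tree (level-order array): [3, None, 4, None, 7, None, 8, None, 14, None, 19, None, 25, None, 27, None, 29, None, 36, None, 44, None, 46]
Definition: a tree is height-balanced if, at every node, |h(left) - h(right)| <= 1 (empty subtree has height -1).
Bottom-up per-node check:
  node 46: h_left=-1, h_right=-1, diff=0 [OK], height=0
  node 44: h_left=-1, h_right=0, diff=1 [OK], height=1
  node 36: h_left=-1, h_right=1, diff=2 [FAIL (|-1-1|=2 > 1)], height=2
  node 29: h_left=-1, h_right=2, diff=3 [FAIL (|-1-2|=3 > 1)], height=3
  node 27: h_left=-1, h_right=3, diff=4 [FAIL (|-1-3|=4 > 1)], height=4
  node 25: h_left=-1, h_right=4, diff=5 [FAIL (|-1-4|=5 > 1)], height=5
  node 19: h_left=-1, h_right=5, diff=6 [FAIL (|-1-5|=6 > 1)], height=6
  node 14: h_left=-1, h_right=6, diff=7 [FAIL (|-1-6|=7 > 1)], height=7
  node 8: h_left=-1, h_right=7, diff=8 [FAIL (|-1-7|=8 > 1)], height=8
  node 7: h_left=-1, h_right=8, diff=9 [FAIL (|-1-8|=9 > 1)], height=9
  node 4: h_left=-1, h_right=9, diff=10 [FAIL (|-1-9|=10 > 1)], height=10
  node 3: h_left=-1, h_right=10, diff=11 [FAIL (|-1-10|=11 > 1)], height=11
Node 36 violates the condition: |-1 - 1| = 2 > 1.
Result: Not balanced


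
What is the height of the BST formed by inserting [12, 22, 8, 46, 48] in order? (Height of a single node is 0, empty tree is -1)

Insertion order: [12, 22, 8, 46, 48]
Tree (level-order array): [12, 8, 22, None, None, None, 46, None, 48]
Compute height bottom-up (empty subtree = -1):
  height(8) = 1 + max(-1, -1) = 0
  height(48) = 1 + max(-1, -1) = 0
  height(46) = 1 + max(-1, 0) = 1
  height(22) = 1 + max(-1, 1) = 2
  height(12) = 1 + max(0, 2) = 3
Height = 3


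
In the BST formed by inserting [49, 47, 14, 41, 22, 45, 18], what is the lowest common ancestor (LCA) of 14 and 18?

Tree insertion order: [49, 47, 14, 41, 22, 45, 18]
Tree (level-order array): [49, 47, None, 14, None, None, 41, 22, 45, 18]
In a BST, the LCA of p=14, q=18 is the first node v on the
root-to-leaf path with p <= v <= q (go left if both < v, right if both > v).
Walk from root:
  at 49: both 14 and 18 < 49, go left
  at 47: both 14 and 18 < 47, go left
  at 14: 14 <= 14 <= 18, this is the LCA
LCA = 14


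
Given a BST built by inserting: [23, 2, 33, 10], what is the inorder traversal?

Tree insertion order: [23, 2, 33, 10]
Tree (level-order array): [23, 2, 33, None, 10]
Inorder traversal: [2, 10, 23, 33]


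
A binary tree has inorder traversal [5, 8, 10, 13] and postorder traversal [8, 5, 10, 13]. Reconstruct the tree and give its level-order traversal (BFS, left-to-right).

Inorder:   [5, 8, 10, 13]
Postorder: [8, 5, 10, 13]
Algorithm: postorder visits root last, so walk postorder right-to-left;
each value is the root of the current inorder slice — split it at that
value, recurse on the right subtree first, then the left.
Recursive splits:
  root=13; inorder splits into left=[5, 8, 10], right=[]
  root=10; inorder splits into left=[5, 8], right=[]
  root=5; inorder splits into left=[], right=[8]
  root=8; inorder splits into left=[], right=[]
Reconstructed level-order: [13, 10, 5, 8]


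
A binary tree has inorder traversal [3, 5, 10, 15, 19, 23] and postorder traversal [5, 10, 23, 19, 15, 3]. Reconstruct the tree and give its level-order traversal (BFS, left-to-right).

Inorder:   [3, 5, 10, 15, 19, 23]
Postorder: [5, 10, 23, 19, 15, 3]
Algorithm: postorder visits root last, so walk postorder right-to-left;
each value is the root of the current inorder slice — split it at that
value, recurse on the right subtree first, then the left.
Recursive splits:
  root=3; inorder splits into left=[], right=[5, 10, 15, 19, 23]
  root=15; inorder splits into left=[5, 10], right=[19, 23]
  root=19; inorder splits into left=[], right=[23]
  root=23; inorder splits into left=[], right=[]
  root=10; inorder splits into left=[5], right=[]
  root=5; inorder splits into left=[], right=[]
Reconstructed level-order: [3, 15, 10, 19, 5, 23]


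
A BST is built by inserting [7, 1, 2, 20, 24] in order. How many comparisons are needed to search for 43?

Search path for 43: 7 -> 20 -> 24
Found: False
Comparisons: 3


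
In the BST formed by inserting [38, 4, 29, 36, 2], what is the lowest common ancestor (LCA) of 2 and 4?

Tree insertion order: [38, 4, 29, 36, 2]
Tree (level-order array): [38, 4, None, 2, 29, None, None, None, 36]
In a BST, the LCA of p=2, q=4 is the first node v on the
root-to-leaf path with p <= v <= q (go left if both < v, right if both > v).
Walk from root:
  at 38: both 2 and 4 < 38, go left
  at 4: 2 <= 4 <= 4, this is the LCA
LCA = 4


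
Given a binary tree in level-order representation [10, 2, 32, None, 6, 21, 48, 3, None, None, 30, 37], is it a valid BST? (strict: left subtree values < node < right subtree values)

Level-order array: [10, 2, 32, None, 6, 21, 48, 3, None, None, 30, 37]
Validate using subtree bounds (lo, hi): at each node, require lo < value < hi,
then recurse left with hi=value and right with lo=value.
Preorder trace (stopping at first violation):
  at node 10 with bounds (-inf, +inf): OK
  at node 2 with bounds (-inf, 10): OK
  at node 6 with bounds (2, 10): OK
  at node 3 with bounds (2, 6): OK
  at node 32 with bounds (10, +inf): OK
  at node 21 with bounds (10, 32): OK
  at node 30 with bounds (21, 32): OK
  at node 48 with bounds (32, +inf): OK
  at node 37 with bounds (32, 48): OK
No violation found at any node.
Result: Valid BST


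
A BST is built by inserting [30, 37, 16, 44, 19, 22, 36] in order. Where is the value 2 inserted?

Starting tree (level order): [30, 16, 37, None, 19, 36, 44, None, 22]
Insertion path: 30 -> 16
Result: insert 2 as left child of 16
Final tree (level order): [30, 16, 37, 2, 19, 36, 44, None, None, None, 22]


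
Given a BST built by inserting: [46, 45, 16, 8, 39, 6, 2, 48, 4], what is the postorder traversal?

Tree insertion order: [46, 45, 16, 8, 39, 6, 2, 48, 4]
Tree (level-order array): [46, 45, 48, 16, None, None, None, 8, 39, 6, None, None, None, 2, None, None, 4]
Postorder traversal: [4, 2, 6, 8, 39, 16, 45, 48, 46]


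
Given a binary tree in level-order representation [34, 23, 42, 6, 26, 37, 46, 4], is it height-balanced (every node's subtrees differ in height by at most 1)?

Tree (level-order array): [34, 23, 42, 6, 26, 37, 46, 4]
Definition: a tree is height-balanced if, at every node, |h(left) - h(right)| <= 1 (empty subtree has height -1).
Bottom-up per-node check:
  node 4: h_left=-1, h_right=-1, diff=0 [OK], height=0
  node 6: h_left=0, h_right=-1, diff=1 [OK], height=1
  node 26: h_left=-1, h_right=-1, diff=0 [OK], height=0
  node 23: h_left=1, h_right=0, diff=1 [OK], height=2
  node 37: h_left=-1, h_right=-1, diff=0 [OK], height=0
  node 46: h_left=-1, h_right=-1, diff=0 [OK], height=0
  node 42: h_left=0, h_right=0, diff=0 [OK], height=1
  node 34: h_left=2, h_right=1, diff=1 [OK], height=3
All nodes satisfy the balance condition.
Result: Balanced


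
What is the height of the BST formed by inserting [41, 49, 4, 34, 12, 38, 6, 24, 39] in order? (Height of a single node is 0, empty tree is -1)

Insertion order: [41, 49, 4, 34, 12, 38, 6, 24, 39]
Tree (level-order array): [41, 4, 49, None, 34, None, None, 12, 38, 6, 24, None, 39]
Compute height bottom-up (empty subtree = -1):
  height(6) = 1 + max(-1, -1) = 0
  height(24) = 1 + max(-1, -1) = 0
  height(12) = 1 + max(0, 0) = 1
  height(39) = 1 + max(-1, -1) = 0
  height(38) = 1 + max(-1, 0) = 1
  height(34) = 1 + max(1, 1) = 2
  height(4) = 1 + max(-1, 2) = 3
  height(49) = 1 + max(-1, -1) = 0
  height(41) = 1 + max(3, 0) = 4
Height = 4


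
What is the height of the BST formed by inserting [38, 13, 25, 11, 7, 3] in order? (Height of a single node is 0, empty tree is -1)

Insertion order: [38, 13, 25, 11, 7, 3]
Tree (level-order array): [38, 13, None, 11, 25, 7, None, None, None, 3]
Compute height bottom-up (empty subtree = -1):
  height(3) = 1 + max(-1, -1) = 0
  height(7) = 1 + max(0, -1) = 1
  height(11) = 1 + max(1, -1) = 2
  height(25) = 1 + max(-1, -1) = 0
  height(13) = 1 + max(2, 0) = 3
  height(38) = 1 + max(3, -1) = 4
Height = 4


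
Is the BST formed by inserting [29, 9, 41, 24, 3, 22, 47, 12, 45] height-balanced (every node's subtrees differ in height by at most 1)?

Tree (level-order array): [29, 9, 41, 3, 24, None, 47, None, None, 22, None, 45, None, 12]
Definition: a tree is height-balanced if, at every node, |h(left) - h(right)| <= 1 (empty subtree has height -1).
Bottom-up per-node check:
  node 3: h_left=-1, h_right=-1, diff=0 [OK], height=0
  node 12: h_left=-1, h_right=-1, diff=0 [OK], height=0
  node 22: h_left=0, h_right=-1, diff=1 [OK], height=1
  node 24: h_left=1, h_right=-1, diff=2 [FAIL (|1--1|=2 > 1)], height=2
  node 9: h_left=0, h_right=2, diff=2 [FAIL (|0-2|=2 > 1)], height=3
  node 45: h_left=-1, h_right=-1, diff=0 [OK], height=0
  node 47: h_left=0, h_right=-1, diff=1 [OK], height=1
  node 41: h_left=-1, h_right=1, diff=2 [FAIL (|-1-1|=2 > 1)], height=2
  node 29: h_left=3, h_right=2, diff=1 [OK], height=4
Node 24 violates the condition: |1 - -1| = 2 > 1.
Result: Not balanced


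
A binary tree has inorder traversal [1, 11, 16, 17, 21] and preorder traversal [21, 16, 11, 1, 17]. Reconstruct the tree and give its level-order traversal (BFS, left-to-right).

Inorder:  [1, 11, 16, 17, 21]
Preorder: [21, 16, 11, 1, 17]
Algorithm: preorder visits root first, so consume preorder in order;
for each root, split the current inorder slice at that value into
left-subtree inorder and right-subtree inorder, then recurse.
Recursive splits:
  root=21; inorder splits into left=[1, 11, 16, 17], right=[]
  root=16; inorder splits into left=[1, 11], right=[17]
  root=11; inorder splits into left=[1], right=[]
  root=1; inorder splits into left=[], right=[]
  root=17; inorder splits into left=[], right=[]
Reconstructed level-order: [21, 16, 11, 17, 1]


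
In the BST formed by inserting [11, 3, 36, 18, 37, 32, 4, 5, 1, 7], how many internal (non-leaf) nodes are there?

Tree built from: [11, 3, 36, 18, 37, 32, 4, 5, 1, 7]
Tree (level-order array): [11, 3, 36, 1, 4, 18, 37, None, None, None, 5, None, 32, None, None, None, 7]
Rule: An internal node has at least one child.
Per-node child counts:
  node 11: 2 child(ren)
  node 3: 2 child(ren)
  node 1: 0 child(ren)
  node 4: 1 child(ren)
  node 5: 1 child(ren)
  node 7: 0 child(ren)
  node 36: 2 child(ren)
  node 18: 1 child(ren)
  node 32: 0 child(ren)
  node 37: 0 child(ren)
Matching nodes: [11, 3, 4, 5, 36, 18]
Count of internal (non-leaf) nodes: 6


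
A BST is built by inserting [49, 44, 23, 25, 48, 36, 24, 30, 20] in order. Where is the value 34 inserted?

Starting tree (level order): [49, 44, None, 23, 48, 20, 25, None, None, None, None, 24, 36, None, None, 30]
Insertion path: 49 -> 44 -> 23 -> 25 -> 36 -> 30
Result: insert 34 as right child of 30
Final tree (level order): [49, 44, None, 23, 48, 20, 25, None, None, None, None, 24, 36, None, None, 30, None, None, 34]


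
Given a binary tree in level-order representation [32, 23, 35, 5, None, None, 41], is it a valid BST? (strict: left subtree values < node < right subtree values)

Level-order array: [32, 23, 35, 5, None, None, 41]
Validate using subtree bounds (lo, hi): at each node, require lo < value < hi,
then recurse left with hi=value and right with lo=value.
Preorder trace (stopping at first violation):
  at node 32 with bounds (-inf, +inf): OK
  at node 23 with bounds (-inf, 32): OK
  at node 5 with bounds (-inf, 23): OK
  at node 35 with bounds (32, +inf): OK
  at node 41 with bounds (35, +inf): OK
No violation found at any node.
Result: Valid BST


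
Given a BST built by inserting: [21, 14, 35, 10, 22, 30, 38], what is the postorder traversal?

Tree insertion order: [21, 14, 35, 10, 22, 30, 38]
Tree (level-order array): [21, 14, 35, 10, None, 22, 38, None, None, None, 30]
Postorder traversal: [10, 14, 30, 22, 38, 35, 21]


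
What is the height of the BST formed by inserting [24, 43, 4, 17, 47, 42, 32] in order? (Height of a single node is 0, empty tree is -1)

Insertion order: [24, 43, 4, 17, 47, 42, 32]
Tree (level-order array): [24, 4, 43, None, 17, 42, 47, None, None, 32]
Compute height bottom-up (empty subtree = -1):
  height(17) = 1 + max(-1, -1) = 0
  height(4) = 1 + max(-1, 0) = 1
  height(32) = 1 + max(-1, -1) = 0
  height(42) = 1 + max(0, -1) = 1
  height(47) = 1 + max(-1, -1) = 0
  height(43) = 1 + max(1, 0) = 2
  height(24) = 1 + max(1, 2) = 3
Height = 3


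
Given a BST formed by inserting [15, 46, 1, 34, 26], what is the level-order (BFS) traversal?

Tree insertion order: [15, 46, 1, 34, 26]
Tree (level-order array): [15, 1, 46, None, None, 34, None, 26]
BFS from the root, enqueuing left then right child of each popped node:
  queue [15] -> pop 15, enqueue [1, 46], visited so far: [15]
  queue [1, 46] -> pop 1, enqueue [none], visited so far: [15, 1]
  queue [46] -> pop 46, enqueue [34], visited so far: [15, 1, 46]
  queue [34] -> pop 34, enqueue [26], visited so far: [15, 1, 46, 34]
  queue [26] -> pop 26, enqueue [none], visited so far: [15, 1, 46, 34, 26]
Result: [15, 1, 46, 34, 26]


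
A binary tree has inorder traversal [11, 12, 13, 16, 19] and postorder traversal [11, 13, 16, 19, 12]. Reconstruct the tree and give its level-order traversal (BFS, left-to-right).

Inorder:   [11, 12, 13, 16, 19]
Postorder: [11, 13, 16, 19, 12]
Algorithm: postorder visits root last, so walk postorder right-to-left;
each value is the root of the current inorder slice — split it at that
value, recurse on the right subtree first, then the left.
Recursive splits:
  root=12; inorder splits into left=[11], right=[13, 16, 19]
  root=19; inorder splits into left=[13, 16], right=[]
  root=16; inorder splits into left=[13], right=[]
  root=13; inorder splits into left=[], right=[]
  root=11; inorder splits into left=[], right=[]
Reconstructed level-order: [12, 11, 19, 16, 13]


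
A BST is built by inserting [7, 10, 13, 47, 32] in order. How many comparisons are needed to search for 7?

Search path for 7: 7
Found: True
Comparisons: 1


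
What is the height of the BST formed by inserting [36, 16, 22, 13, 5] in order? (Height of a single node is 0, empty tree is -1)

Insertion order: [36, 16, 22, 13, 5]
Tree (level-order array): [36, 16, None, 13, 22, 5]
Compute height bottom-up (empty subtree = -1):
  height(5) = 1 + max(-1, -1) = 0
  height(13) = 1 + max(0, -1) = 1
  height(22) = 1 + max(-1, -1) = 0
  height(16) = 1 + max(1, 0) = 2
  height(36) = 1 + max(2, -1) = 3
Height = 3


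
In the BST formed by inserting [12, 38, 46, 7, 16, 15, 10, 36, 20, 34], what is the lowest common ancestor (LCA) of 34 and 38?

Tree insertion order: [12, 38, 46, 7, 16, 15, 10, 36, 20, 34]
Tree (level-order array): [12, 7, 38, None, 10, 16, 46, None, None, 15, 36, None, None, None, None, 20, None, None, 34]
In a BST, the LCA of p=34, q=38 is the first node v on the
root-to-leaf path with p <= v <= q (go left if both < v, right if both > v).
Walk from root:
  at 12: both 34 and 38 > 12, go right
  at 38: 34 <= 38 <= 38, this is the LCA
LCA = 38


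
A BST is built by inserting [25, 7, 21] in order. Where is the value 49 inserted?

Starting tree (level order): [25, 7, None, None, 21]
Insertion path: 25
Result: insert 49 as right child of 25
Final tree (level order): [25, 7, 49, None, 21]


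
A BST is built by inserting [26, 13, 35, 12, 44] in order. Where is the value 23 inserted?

Starting tree (level order): [26, 13, 35, 12, None, None, 44]
Insertion path: 26 -> 13
Result: insert 23 as right child of 13
Final tree (level order): [26, 13, 35, 12, 23, None, 44]


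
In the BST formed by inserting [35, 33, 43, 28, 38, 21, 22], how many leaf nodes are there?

Tree built from: [35, 33, 43, 28, 38, 21, 22]
Tree (level-order array): [35, 33, 43, 28, None, 38, None, 21, None, None, None, None, 22]
Rule: A leaf has 0 children.
Per-node child counts:
  node 35: 2 child(ren)
  node 33: 1 child(ren)
  node 28: 1 child(ren)
  node 21: 1 child(ren)
  node 22: 0 child(ren)
  node 43: 1 child(ren)
  node 38: 0 child(ren)
Matching nodes: [22, 38]
Count of leaf nodes: 2


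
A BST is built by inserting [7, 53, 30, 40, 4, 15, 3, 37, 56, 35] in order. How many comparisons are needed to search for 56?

Search path for 56: 7 -> 53 -> 56
Found: True
Comparisons: 3


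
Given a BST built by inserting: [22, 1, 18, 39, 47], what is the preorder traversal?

Tree insertion order: [22, 1, 18, 39, 47]
Tree (level-order array): [22, 1, 39, None, 18, None, 47]
Preorder traversal: [22, 1, 18, 39, 47]


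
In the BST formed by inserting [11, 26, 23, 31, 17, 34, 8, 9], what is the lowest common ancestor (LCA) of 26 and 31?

Tree insertion order: [11, 26, 23, 31, 17, 34, 8, 9]
Tree (level-order array): [11, 8, 26, None, 9, 23, 31, None, None, 17, None, None, 34]
In a BST, the LCA of p=26, q=31 is the first node v on the
root-to-leaf path with p <= v <= q (go left if both < v, right if both > v).
Walk from root:
  at 11: both 26 and 31 > 11, go right
  at 26: 26 <= 26 <= 31, this is the LCA
LCA = 26


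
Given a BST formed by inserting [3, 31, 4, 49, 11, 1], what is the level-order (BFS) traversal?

Tree insertion order: [3, 31, 4, 49, 11, 1]
Tree (level-order array): [3, 1, 31, None, None, 4, 49, None, 11]
BFS from the root, enqueuing left then right child of each popped node:
  queue [3] -> pop 3, enqueue [1, 31], visited so far: [3]
  queue [1, 31] -> pop 1, enqueue [none], visited so far: [3, 1]
  queue [31] -> pop 31, enqueue [4, 49], visited so far: [3, 1, 31]
  queue [4, 49] -> pop 4, enqueue [11], visited so far: [3, 1, 31, 4]
  queue [49, 11] -> pop 49, enqueue [none], visited so far: [3, 1, 31, 4, 49]
  queue [11] -> pop 11, enqueue [none], visited so far: [3, 1, 31, 4, 49, 11]
Result: [3, 1, 31, 4, 49, 11]


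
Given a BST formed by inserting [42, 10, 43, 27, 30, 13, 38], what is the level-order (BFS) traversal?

Tree insertion order: [42, 10, 43, 27, 30, 13, 38]
Tree (level-order array): [42, 10, 43, None, 27, None, None, 13, 30, None, None, None, 38]
BFS from the root, enqueuing left then right child of each popped node:
  queue [42] -> pop 42, enqueue [10, 43], visited so far: [42]
  queue [10, 43] -> pop 10, enqueue [27], visited so far: [42, 10]
  queue [43, 27] -> pop 43, enqueue [none], visited so far: [42, 10, 43]
  queue [27] -> pop 27, enqueue [13, 30], visited so far: [42, 10, 43, 27]
  queue [13, 30] -> pop 13, enqueue [none], visited so far: [42, 10, 43, 27, 13]
  queue [30] -> pop 30, enqueue [38], visited so far: [42, 10, 43, 27, 13, 30]
  queue [38] -> pop 38, enqueue [none], visited so far: [42, 10, 43, 27, 13, 30, 38]
Result: [42, 10, 43, 27, 13, 30, 38]


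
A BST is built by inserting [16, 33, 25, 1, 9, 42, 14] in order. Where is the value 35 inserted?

Starting tree (level order): [16, 1, 33, None, 9, 25, 42, None, 14]
Insertion path: 16 -> 33 -> 42
Result: insert 35 as left child of 42
Final tree (level order): [16, 1, 33, None, 9, 25, 42, None, 14, None, None, 35]


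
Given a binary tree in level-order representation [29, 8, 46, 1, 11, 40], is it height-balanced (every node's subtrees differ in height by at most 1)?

Tree (level-order array): [29, 8, 46, 1, 11, 40]
Definition: a tree is height-balanced if, at every node, |h(left) - h(right)| <= 1 (empty subtree has height -1).
Bottom-up per-node check:
  node 1: h_left=-1, h_right=-1, diff=0 [OK], height=0
  node 11: h_left=-1, h_right=-1, diff=0 [OK], height=0
  node 8: h_left=0, h_right=0, diff=0 [OK], height=1
  node 40: h_left=-1, h_right=-1, diff=0 [OK], height=0
  node 46: h_left=0, h_right=-1, diff=1 [OK], height=1
  node 29: h_left=1, h_right=1, diff=0 [OK], height=2
All nodes satisfy the balance condition.
Result: Balanced
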